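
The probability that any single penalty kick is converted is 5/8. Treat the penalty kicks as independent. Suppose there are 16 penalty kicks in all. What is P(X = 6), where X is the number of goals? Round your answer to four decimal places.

0.0262

X ~ Binomial(n=16, p=0.625).
P(X=6) = C(16,6) · p^6 · (1−p)^10
= 8008 · 0.059605 · 5.4994e-05 = 0.026249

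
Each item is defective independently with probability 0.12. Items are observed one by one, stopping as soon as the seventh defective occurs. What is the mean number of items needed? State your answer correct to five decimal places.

58.33333

Y = total items until the seventh success; negative binomial with r=7, p=0.12.
E[Y] = r / p = 7 / 0.12 = 58.3333333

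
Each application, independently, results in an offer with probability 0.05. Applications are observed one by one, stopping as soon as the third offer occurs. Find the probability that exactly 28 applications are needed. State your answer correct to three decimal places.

0.012

Y = trial on which the third success occurs; negative binomial, r=3, p=0.05.
P(Y=28) = C(27,2) · p^3 · (1−p)^25
= 351 · 0.000125 · 0.27739 = 0.01217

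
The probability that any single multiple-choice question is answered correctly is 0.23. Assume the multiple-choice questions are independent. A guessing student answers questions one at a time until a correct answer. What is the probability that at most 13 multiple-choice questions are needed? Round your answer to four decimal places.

Y = number of multiple-choice questions to the first success; geometric, p = 0.23.
P(Y ≤ 13) = 1 − (1−p)^13 = 1 − 0.033449 = 0.966551

0.9666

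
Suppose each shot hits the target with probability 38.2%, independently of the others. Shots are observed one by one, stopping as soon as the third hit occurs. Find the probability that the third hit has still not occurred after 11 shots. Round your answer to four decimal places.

Needing more than 11 shots ⇔ fewer than 3 successes in the first 11. With X ~ Binomial(11, 0.382), P(Y > 11) = P(X ≤ 2).
  k=0: C(11,0)·0.382^0·0.618^11 = 0.005022
  k=1: C(11,1)·0.382^1·0.618^10 = 0.034146
  k=2: C(11,2)·0.382^2·0.618^9 = 0.105532
P(X ≤ 2) = 0.144700

0.1447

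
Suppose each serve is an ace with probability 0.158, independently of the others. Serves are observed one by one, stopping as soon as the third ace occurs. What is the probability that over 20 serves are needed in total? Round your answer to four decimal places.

0.3671

Needing more than 20 serves ⇔ fewer than 3 successes in the first 20. With X ~ Binomial(20, 0.158), P(Y > 20) = P(X ≤ 2).
  k=0: C(20,0)·0.158^0·0.842^20 = 0.032081
  k=1: C(20,1)·0.158^1·0.842^19 = 0.120397
  k=2: C(20,2)·0.158^2·0.842^18 = 0.214628
P(X ≤ 2) = 0.367105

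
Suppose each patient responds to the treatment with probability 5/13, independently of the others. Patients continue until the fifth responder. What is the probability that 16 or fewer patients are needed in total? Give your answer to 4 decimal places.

Finishing within 16 patients ⇔ at least 5 successes in the first 16. With X ~ Binomial(16, 0.384615), P(Y ≤ 16) = 1 − P(X ≤ 4).
  k=0: C(16,0)·0.384615^0·0.615385^16 = 0.000423
  k=1: C(16,1)·0.384615^1·0.615385^15 = 0.004230
  k=2: C(16,2)·0.384615^2·0.615385^14 = 0.019828
  k=3: C(16,3)·0.384615^3·0.615385^13 = 0.057833
  k=4: C(16,4)·0.384615^4·0.615385^12 = 0.117473
1 − 0.199787 = 0.800213

0.8002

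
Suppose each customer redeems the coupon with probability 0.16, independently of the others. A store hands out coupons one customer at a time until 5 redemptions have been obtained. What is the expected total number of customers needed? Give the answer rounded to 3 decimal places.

Y = total customers until the fifth success; negative binomial with r=5, p=0.16.
E[Y] = r / p = 5 / 0.16 = 31.25000

31.250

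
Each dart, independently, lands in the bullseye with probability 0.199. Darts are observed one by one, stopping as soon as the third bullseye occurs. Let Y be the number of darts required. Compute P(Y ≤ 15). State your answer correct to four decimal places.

0.5982

Finishing within 15 darts ⇔ at least 3 successes in the first 15. With X ~ Binomial(15, 0.199), P(Y ≤ 15) = 1 − P(X ≤ 2).
  k=0: C(15,0)·0.199^0·0.801^15 = 0.035850
  k=1: C(15,1)·0.199^1·0.801^14 = 0.133598
  k=2: C(15,2)·0.199^2·0.801^13 = 0.232337
1 − 0.401785 = 0.598215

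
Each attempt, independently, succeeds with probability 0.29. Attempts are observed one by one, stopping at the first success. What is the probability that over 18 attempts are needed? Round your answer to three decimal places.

Y = number of attempts to the first success; geometric, p = 0.29.
P(Y > 18) = P(first 18 all fail) = (1−p)^18 = 0.00210

0.002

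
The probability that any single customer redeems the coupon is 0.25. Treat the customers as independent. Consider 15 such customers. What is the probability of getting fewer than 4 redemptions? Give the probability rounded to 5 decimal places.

X ~ Binomial(15, 0.25); P(X ≤ 3) = Σ C(15,k) p^k (1−p)^(15−k) over k:
  k=0: C(15,0)·0.25^0·0.75^15 = 0.0133635
  k=1: C(15,1)·0.25^1·0.75^14 = 0.0668173
  k=2: C(15,2)·0.25^2·0.75^13 = 0.1559070
  k=3: C(15,3)·0.25^3·0.75^12 = 0.2251991
Total = 0.4612869

0.46129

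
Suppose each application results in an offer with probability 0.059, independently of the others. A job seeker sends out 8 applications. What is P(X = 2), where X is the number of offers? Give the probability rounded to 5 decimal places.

0.06767

X ~ Binomial(n=8, p=0.059).
P(X=2) = C(8,2) · p^2 · (1−p)^6
= 28 · 0.003481 · 0.69428 = 0.0676706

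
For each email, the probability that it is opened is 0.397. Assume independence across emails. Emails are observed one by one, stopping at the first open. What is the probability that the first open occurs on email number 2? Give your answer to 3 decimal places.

Geometric (trials to first success), p = 0.397.
P(Y = 2) = (1−p)^1 · p = 0.603 · 0.397 = 0.23939

0.239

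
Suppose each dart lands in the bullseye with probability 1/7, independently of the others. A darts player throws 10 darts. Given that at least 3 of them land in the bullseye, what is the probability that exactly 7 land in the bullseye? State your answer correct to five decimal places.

0.00057

X ~ Binomial(10, 0.142857). Want P(X=7 | X≥3) = P(X=7) / P(X≥3).
P(X=7) = C(10,7)·0.142857^7·0.857143^3 = 0.0000918
P(X≥3) = 1 − 0.2140583 − 0.3567639 − 0.2675729 = 0.1616049
Ratio = 0.0000918 / 0.1616049 = 0.0005678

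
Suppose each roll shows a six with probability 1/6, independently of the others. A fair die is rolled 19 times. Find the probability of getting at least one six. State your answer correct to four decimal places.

0.9687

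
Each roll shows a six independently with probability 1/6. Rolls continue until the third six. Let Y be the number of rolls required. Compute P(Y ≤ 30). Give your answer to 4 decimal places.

0.8972

Finishing within 30 rolls ⇔ at least 3 successes in the first 30. With X ~ Binomial(30, 0.166667), P(Y ≤ 30) = 1 − P(X ≤ 2).
  k=0: C(30,0)·0.166667^0·0.833333^30 = 0.004213
  k=1: C(30,1)·0.166667^1·0.833333^29 = 0.025276
  k=2: C(30,2)·0.166667^2·0.833333^28 = 0.073301
1 − 0.102790 = 0.897210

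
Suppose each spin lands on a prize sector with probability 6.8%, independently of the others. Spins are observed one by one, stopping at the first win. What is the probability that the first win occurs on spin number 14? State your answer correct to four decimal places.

Geometric (trials to first success), p = 0.068.
P(Y = 14) = (1−p)^13 · p = 0.40032 · 0.068 = 0.027222

0.0272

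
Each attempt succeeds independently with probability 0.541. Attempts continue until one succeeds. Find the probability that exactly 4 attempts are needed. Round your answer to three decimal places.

Geometric (trials to first success), p = 0.541.
P(Y = 4) = (1−p)^3 · p = 0.096703 · 0.541 = 0.05232

0.052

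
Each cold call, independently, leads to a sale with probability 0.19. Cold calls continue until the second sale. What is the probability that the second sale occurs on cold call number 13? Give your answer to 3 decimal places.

0.043

Y = trial on which the second success occurs; negative binomial, r=2, p=0.19.
P(Y=13) = C(12,1) · p^2 · (1−p)^11
= 12 · 0.0361 · 0.098477 = 0.04266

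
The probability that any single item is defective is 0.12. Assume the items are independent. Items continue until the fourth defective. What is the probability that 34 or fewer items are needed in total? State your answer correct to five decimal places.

0.59529

Finishing within 34 items ⇔ at least 4 successes in the first 34. With X ~ Binomial(34, 0.12), P(Y ≤ 34) = 1 − P(X ≤ 3).
  k=0: C(34,0)·0.12^0·0.88^34 = 0.0129542
  k=1: C(34,1)·0.12^1·0.88^33 = 0.0600604
  k=2: C(34,2)·0.12^2·0.88^32 = 0.1351359
  k=3: C(34,3)·0.12^3·0.88^31 = 0.1965614
1 − 0.4047119 = 0.5952881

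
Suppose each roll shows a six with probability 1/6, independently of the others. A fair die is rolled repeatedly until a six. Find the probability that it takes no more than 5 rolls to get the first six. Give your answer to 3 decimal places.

Y = number of rolls to the first success; geometric, p = 0.166667.
P(Y ≤ 5) = 1 − (1−p)^5 = 1 − 0.40188 = 0.59812

0.598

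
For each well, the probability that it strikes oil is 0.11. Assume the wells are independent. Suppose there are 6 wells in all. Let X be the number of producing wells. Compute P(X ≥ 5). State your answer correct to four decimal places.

X ~ Binomial(6, 0.11); P(X ≥ 5) = Σ C(6,k) p^k (1−p)^(6−k) over k:
  k=5: C(6,5)·0.11^5·0.89^1 = 0.000086
  k=6: C(6,6)·0.11^6·0.89^0 = 0.000002
Total = 0.000088

0.0001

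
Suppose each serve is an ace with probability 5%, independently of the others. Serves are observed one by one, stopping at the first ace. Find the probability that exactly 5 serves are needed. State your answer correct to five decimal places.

0.04073

Geometric (trials to first success), p = 0.05.
P(Y = 5) = (1−p)^4 · p = 0.81451 · 0.05 = 0.0407253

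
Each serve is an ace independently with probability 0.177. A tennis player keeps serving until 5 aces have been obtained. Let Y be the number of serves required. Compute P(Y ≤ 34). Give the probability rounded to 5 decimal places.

0.74346

Finishing within 34 serves ⇔ at least 5 successes in the first 34. With X ~ Binomial(34, 0.177), P(Y ≤ 34) = 1 − P(X ≤ 4).
  k=0: C(34,0)·0.177^0·0.823^34 = 0.0013292
  k=1: C(34,1)·0.177^1·0.823^33 = 0.0097196
  k=2: C(34,2)·0.177^2·0.823^32 = 0.0344909
  k=3: C(34,3)·0.177^3·0.823^31 = 0.0791236
  k=4: C(34,4)·0.177^4·0.823^30 = 0.1318808
1 − 0.2565440 = 0.7434560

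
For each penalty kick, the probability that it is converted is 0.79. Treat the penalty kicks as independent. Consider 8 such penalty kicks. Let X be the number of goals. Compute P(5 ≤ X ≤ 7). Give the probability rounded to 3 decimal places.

0.782

X ~ Binomial(8, 0.79); P(5 ≤ X ≤ 7) = Σ C(8,k) p^k (1−p)^(8−k) over k:
  k=5: C(8,5)·0.79^5·0.21^3 = 0.15958
  k=6: C(8,6)·0.79^6·0.21^2 = 0.30016
  k=7: C(8,7)·0.79^7·0.21^1 = 0.32263
Total = 0.78237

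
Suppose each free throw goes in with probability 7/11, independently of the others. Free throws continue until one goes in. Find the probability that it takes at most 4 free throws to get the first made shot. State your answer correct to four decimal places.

0.9825

Y = number of free throws to the first success; geometric, p = 0.636364.
P(Y ≤ 4) = 1 − (1−p)^4 = 1 − 0.017485 = 0.982515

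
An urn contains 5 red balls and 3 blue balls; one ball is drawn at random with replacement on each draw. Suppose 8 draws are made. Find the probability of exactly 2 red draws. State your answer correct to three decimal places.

0.030

X ~ Binomial(n=8, p=0.625).
P(X=2) = C(8,2) · p^2 · (1−p)^6
= 28 · 0.39062 · 0.0027809 = 0.03042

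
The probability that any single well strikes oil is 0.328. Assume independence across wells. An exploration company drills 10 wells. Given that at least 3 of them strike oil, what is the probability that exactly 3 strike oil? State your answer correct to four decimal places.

0.3808

X ~ Binomial(10, 0.328). Want P(X=3 | X≥3) = P(X=3) / P(X≥3).
P(X=3) = C(10,3)·0.328^3·0.672^7 = 0.262052
P(X≥3) = 1 − 0.018780 − 0.091664 − 0.201333 = 0.688224
Ratio = 0.262052 / 0.688224 = 0.380766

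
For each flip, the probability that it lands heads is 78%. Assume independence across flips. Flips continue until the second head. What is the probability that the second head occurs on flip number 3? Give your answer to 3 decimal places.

Y = trial on which the second success occurs; negative binomial, r=2, p=0.78.
P(Y=3) = C(2,1) · p^2 · (1−p)^1
= 2 · 0.6084 · 0.22 = 0.26770

0.268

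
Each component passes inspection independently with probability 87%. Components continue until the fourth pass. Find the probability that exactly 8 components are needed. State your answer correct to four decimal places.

0.0057

Y = trial on which the fourth success occurs; negative binomial, r=4, p=0.87.
P(Y=8) = C(7,3) · p^4 · (1−p)^4
= 35 · 0.5729 · 0.00028561 = 0.005727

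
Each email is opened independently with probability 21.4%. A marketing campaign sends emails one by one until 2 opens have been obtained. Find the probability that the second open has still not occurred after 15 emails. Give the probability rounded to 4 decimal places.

0.1373

Needing more than 15 emails ⇔ fewer than 2 successes in the first 15. With X ~ Binomial(15, 0.214), P(Y > 15) = P(X ≤ 1).
  k=0: C(15,0)·0.214^0·0.786^15 = 0.026998
  k=1: C(15,1)·0.214^1·0.786^14 = 0.110261
P(X ≤ 1) = 0.137259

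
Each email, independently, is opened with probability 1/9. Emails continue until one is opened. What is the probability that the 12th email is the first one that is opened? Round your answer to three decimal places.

Geometric (trials to first success), p = 0.111111.
P(Y = 12) = (1−p)^11 · p = 0.27373 · 0.111111 = 0.03041

0.030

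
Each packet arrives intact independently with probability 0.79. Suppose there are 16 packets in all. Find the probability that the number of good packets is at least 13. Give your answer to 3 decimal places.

X ~ Binomial(16, 0.79); P(X ≥ 13) = Σ C(16,k) p^k (1−p)^(16−k) over k:
  k=13: C(16,13)·0.79^13·0.21^3 = 0.24210
  k=14: C(16,14)·0.79^14·0.21^2 = 0.19516
  k=15: C(16,15)·0.79^15·0.21^1 = 0.09789
  k=16: C(16,16)·0.79^16·0.21^0 = 0.02302
Total = 0.55817

0.558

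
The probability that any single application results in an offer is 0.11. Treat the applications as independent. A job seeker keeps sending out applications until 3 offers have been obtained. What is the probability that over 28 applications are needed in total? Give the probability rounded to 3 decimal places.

Needing more than 28 applications ⇔ fewer than 3 successes in the first 28. With X ~ Binomial(28, 0.11), P(Y > 28) = P(X ≤ 2).
  k=0: C(28,0)·0.11^0·0.89^28 = 0.03828
  k=1: C(28,1)·0.11^1·0.89^27 = 0.13246
  k=2: C(28,2)·0.11^2·0.89^26 = 0.22101
P(X ≤ 2) = 0.39175

0.392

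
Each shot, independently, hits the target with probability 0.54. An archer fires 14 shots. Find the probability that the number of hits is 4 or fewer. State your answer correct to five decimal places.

0.05000

X ~ Binomial(14, 0.54); P(X ≤ 4) = Σ C(14,k) p^k (1−p)^(14−k) over k:
  k=0: C(14,0)·0.54^0·0.46^14 = 0.0000190
  k=1: C(14,1)·0.54^1·0.46^13 = 0.0003122
  k=2: C(14,2)·0.54^2·0.46^12 = 0.0023819
  k=3: C(14,3)·0.54^3·0.46^11 = 0.0111846
  k=4: C(14,4)·0.54^4·0.46^10 = 0.0361067
Total = 0.0500043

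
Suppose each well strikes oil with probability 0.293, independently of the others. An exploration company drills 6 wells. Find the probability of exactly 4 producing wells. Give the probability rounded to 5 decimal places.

X ~ Binomial(n=6, p=0.293).
P(X=4) = C(6,4) · p^4 · (1−p)^2
= 15 · 0.0073701 · 0.49985 = 0.0552587

0.05526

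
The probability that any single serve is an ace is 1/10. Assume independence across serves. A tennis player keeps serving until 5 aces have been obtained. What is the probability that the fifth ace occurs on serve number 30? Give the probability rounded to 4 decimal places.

Y = trial on which the fifth success occurs; negative binomial, r=5, p=0.10.
P(Y=30) = C(29,4) · p^5 · (1−p)^25
= 23751 · 1e-05 · 0.07179 = 0.017051

0.0171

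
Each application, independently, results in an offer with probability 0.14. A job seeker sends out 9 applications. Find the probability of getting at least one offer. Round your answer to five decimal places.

0.74267

P(at least one) = 1 − P(none) = 1 − (1 − 0.14)^9
= 1 − 0.2573274 = 0.7426726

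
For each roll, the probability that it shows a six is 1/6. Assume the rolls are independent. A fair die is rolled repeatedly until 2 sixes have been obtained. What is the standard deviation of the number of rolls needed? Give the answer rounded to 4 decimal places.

7.7460

Y = total rolls until the second success; negative binomial with r=2, p=0.166667.
SD(Y) = √[r(1−p)/p²] = √(60.000000) = 7.745967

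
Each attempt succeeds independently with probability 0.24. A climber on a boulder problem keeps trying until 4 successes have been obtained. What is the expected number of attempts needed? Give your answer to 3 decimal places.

Y = total attempts until the fourth success; negative binomial with r=4, p=0.24.
E[Y] = r / p = 4 / 0.24 = 16.66667

16.667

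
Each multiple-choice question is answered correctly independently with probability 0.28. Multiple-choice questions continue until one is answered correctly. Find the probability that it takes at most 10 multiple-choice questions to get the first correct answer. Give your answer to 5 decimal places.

0.96256

Y = number of multiple-choice questions to the first success; geometric, p = 0.28.
P(Y ≤ 10) = 1 − (1−p)^10 = 1 − 0.0374391 = 0.9625609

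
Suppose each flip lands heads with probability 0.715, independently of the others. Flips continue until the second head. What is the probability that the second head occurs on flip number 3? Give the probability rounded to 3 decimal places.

0.291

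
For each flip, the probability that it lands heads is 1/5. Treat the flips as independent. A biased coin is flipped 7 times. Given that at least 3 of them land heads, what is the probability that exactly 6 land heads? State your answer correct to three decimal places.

X ~ Binomial(7, 0.20). Want P(X=6 | X≥3) = P(X=6) / P(X≥3).
P(X=6) = C(7,6)·0.20^6·0.80^1 = 0.00036
P(X≥3) = 1 − 0.20972 − 0.36700 − 0.27525 = 0.14803
Ratio = 0.00036 / 0.14803 = 0.00242

0.002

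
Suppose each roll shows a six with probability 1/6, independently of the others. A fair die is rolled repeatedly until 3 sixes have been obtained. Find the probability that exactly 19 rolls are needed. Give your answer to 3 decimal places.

Y = trial on which the third success occurs; negative binomial, r=3, p=0.166667.
P(Y=19) = C(18,2) · p^3 · (1−p)^16
= 153 · 0.0046296 · 0.054088 = 0.03831

0.038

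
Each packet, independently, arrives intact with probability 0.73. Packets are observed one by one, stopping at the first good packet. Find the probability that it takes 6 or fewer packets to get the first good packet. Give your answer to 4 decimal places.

Y = number of packets to the first success; geometric, p = 0.73.
P(Y ≤ 6) = 1 − (1−p)^6 = 1 − 0.000387 = 0.999613

0.9996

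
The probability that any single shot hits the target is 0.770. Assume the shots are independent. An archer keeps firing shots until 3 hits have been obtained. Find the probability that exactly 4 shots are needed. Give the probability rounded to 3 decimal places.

0.315

Y = trial on which the third success occurs; negative binomial, r=3, p=0.77.
P(Y=4) = C(3,2) · p^3 · (1−p)^1
= 3 · 0.45653 · 0.23 = 0.31501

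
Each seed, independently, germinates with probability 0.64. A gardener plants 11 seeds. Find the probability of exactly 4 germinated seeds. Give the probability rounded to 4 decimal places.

0.0434

X ~ Binomial(n=11, p=0.64).
P(X=4) = C(11,4) · p^4 · (1−p)^7
= 330 · 0.16777 · 0.00078364 = 0.043386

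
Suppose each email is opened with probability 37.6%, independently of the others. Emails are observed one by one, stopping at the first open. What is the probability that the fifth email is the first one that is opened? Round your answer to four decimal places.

Geometric (trials to first success), p = 0.376.
P(Y = 5) = (1−p)^4 · p = 0.15161 · 0.376 = 0.057007

0.0570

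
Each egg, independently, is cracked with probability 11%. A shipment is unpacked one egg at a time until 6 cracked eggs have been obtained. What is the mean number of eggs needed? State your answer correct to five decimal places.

54.54545

Y = total eggs until the sixth success; negative binomial with r=6, p=0.11.
E[Y] = r / p = 6 / 0.11 = 54.5454545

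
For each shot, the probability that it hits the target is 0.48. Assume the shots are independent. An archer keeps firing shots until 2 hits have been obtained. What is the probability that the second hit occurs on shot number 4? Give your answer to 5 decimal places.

0.18690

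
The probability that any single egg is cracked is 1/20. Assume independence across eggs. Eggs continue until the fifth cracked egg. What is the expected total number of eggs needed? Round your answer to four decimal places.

Y = total eggs until the fifth success; negative binomial with r=5, p=0.05.
E[Y] = r / p = 5 / 0.05 = 100.000000

100.0000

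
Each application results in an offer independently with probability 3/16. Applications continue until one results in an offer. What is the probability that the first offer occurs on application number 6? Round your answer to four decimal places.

0.0664

Geometric (trials to first success), p = 0.1875.
P(Y = 6) = (1−p)^5 · p = 0.35409 · 0.1875 = 0.066392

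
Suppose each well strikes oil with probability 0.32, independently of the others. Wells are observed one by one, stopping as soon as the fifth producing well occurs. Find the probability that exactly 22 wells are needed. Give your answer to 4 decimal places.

0.0285

Y = trial on which the fifth success occurs; negative binomial, r=5, p=0.32.
P(Y=22) = C(21,4) · p^5 · (1−p)^17
= 5985 · 0.0033554 · 0.0014212 = 0.028541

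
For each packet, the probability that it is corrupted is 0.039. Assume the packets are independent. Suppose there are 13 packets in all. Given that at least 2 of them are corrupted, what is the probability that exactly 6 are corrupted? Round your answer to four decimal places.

0.0001

X ~ Binomial(13, 0.039). Want P(X=6 | X≥2) = P(X=6) / P(X≥2).
P(X=6) = C(13,6)·0.039^6·0.961^7 = 0.000005
P(X≥2) = 1 − 0.596217 − 0.314549 = 0.089234
Ratio = 0.000005 / 0.089234 = 0.000051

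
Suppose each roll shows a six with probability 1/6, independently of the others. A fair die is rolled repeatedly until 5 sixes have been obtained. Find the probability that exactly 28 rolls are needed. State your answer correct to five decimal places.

Y = trial on which the fifth success occurs; negative binomial, r=5, p=0.166667.
P(Y=28) = C(27,4) · p^5 · (1−p)^23
= 17550 · 0.0001286 · 0.015095 = 0.0340684

0.03407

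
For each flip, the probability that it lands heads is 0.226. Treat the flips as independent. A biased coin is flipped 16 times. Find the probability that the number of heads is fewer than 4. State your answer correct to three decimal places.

0.495

X ~ Binomial(16, 0.226); P(X ≤ 3) = Σ C(16,k) p^k (1−p)^(16−k) over k:
  k=0: C(16,0)·0.226^0·0.774^16 = 0.01659
  k=1: C(16,1)·0.226^1·0.774^15 = 0.07751
  k=2: C(16,2)·0.226^2·0.774^14 = 0.16974
  k=3: C(16,3)·0.226^3·0.774^13 = 0.23128
Total = 0.49512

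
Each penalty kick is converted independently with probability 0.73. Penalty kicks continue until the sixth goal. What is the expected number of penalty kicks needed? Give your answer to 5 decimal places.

Y = total penalty kicks until the sixth success; negative binomial with r=6, p=0.73.
E[Y] = r / p = 6 / 0.73 = 8.2191781

8.21918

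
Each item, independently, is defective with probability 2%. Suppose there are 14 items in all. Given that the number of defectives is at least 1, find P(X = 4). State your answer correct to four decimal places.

0.0005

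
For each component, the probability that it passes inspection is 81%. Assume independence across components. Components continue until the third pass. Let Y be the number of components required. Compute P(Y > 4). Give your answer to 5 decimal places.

0.16564

Needing more than 4 components ⇔ fewer than 3 successes in the first 4. With X ~ Binomial(4, 0.81), P(Y > 4) = P(X ≤ 2).
  k=0: C(4,0)·0.81^0·0.19^4 = 0.0013032
  k=1: C(4,1)·0.81^1·0.19^3 = 0.0222232
  k=2: C(4,2)·0.81^2·0.19^2 = 0.1421113
P(X ≤ 2) = 0.1656376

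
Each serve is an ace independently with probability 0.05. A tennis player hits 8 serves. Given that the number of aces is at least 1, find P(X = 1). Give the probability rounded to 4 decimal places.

0.8299

X ~ Binomial(8, 0.05). Want P(X=1 | X≥1) = P(X=1) / P(X≥1).
P(X=1) = C(8,1)·0.05^1·0.95^7 = 0.279335
P(X≥1) = 1 − 0.663420 = 0.336580
Ratio = 0.279335 / 0.336580 = 0.829922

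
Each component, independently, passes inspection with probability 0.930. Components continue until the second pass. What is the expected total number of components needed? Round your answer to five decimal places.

Y = total components until the second success; negative binomial with r=2, p=0.93.
E[Y] = r / p = 2 / 0.93 = 2.1505376

2.15054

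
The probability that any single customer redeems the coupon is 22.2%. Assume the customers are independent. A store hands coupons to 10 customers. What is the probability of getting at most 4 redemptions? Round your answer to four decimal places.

0.9504

X ~ Binomial(10, 0.222); P(X ≤ 4) = Σ C(10,k) p^k (1−p)^(10−k) over k:
  k=0: C(10,0)·0.222^0·0.778^10 = 0.081245
  k=1: C(10,1)·0.222^1·0.778^9 = 0.231830
  k=2: C(10,2)·0.222^2·0.778^8 = 0.297684
  k=3: C(10,3)·0.222^3·0.778^7 = 0.226515
  k=4: C(10,4)·0.222^4·0.778^6 = 0.113112
Total = 0.950386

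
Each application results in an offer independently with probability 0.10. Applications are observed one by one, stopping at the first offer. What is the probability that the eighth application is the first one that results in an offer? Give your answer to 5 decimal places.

Geometric (trials to first success), p = 0.10.
P(Y = 8) = (1−p)^7 · p = 0.4783 · 0.10 = 0.0478297

0.04783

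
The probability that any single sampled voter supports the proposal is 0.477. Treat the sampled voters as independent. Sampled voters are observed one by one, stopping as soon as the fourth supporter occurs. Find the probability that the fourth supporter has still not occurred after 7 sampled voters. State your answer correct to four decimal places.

0.5502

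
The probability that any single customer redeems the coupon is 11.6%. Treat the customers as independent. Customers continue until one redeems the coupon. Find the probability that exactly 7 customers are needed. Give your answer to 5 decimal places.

Geometric (trials to first success), p = 0.116.
P(Y = 7) = (1−p)^6 · p = 0.47721 · 0.116 = 0.0553569

0.05536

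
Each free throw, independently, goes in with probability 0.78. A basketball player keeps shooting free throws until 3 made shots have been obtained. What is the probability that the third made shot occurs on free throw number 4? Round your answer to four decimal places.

0.3132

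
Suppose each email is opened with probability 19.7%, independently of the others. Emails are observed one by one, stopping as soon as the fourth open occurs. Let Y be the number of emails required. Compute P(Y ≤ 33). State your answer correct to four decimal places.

Finishing within 33 emails ⇔ at least 4 successes in the first 33. With X ~ Binomial(33, 0.197), P(Y ≤ 33) = 1 − P(X ≤ 3).
  k=0: C(33,0)·0.197^0·0.803^33 = 0.000717
  k=1: C(33,1)·0.197^1·0.803^32 = 0.005806
  k=2: C(33,2)·0.197^2·0.803^31 = 0.022790
  k=3: C(33,3)·0.197^3·0.803^30 = 0.057775
1 − 0.087088 = 0.912912

0.9129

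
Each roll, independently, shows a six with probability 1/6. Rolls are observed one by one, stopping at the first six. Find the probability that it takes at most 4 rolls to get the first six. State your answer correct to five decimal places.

0.51775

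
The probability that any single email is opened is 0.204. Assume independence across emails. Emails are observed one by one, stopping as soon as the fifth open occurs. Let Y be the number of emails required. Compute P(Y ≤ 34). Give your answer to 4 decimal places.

Finishing within 34 emails ⇔ at least 5 successes in the first 34. With X ~ Binomial(34, 0.204), P(Y ≤ 34) = 1 − P(X ≤ 4).
  k=0: C(34,0)·0.204^0·0.796^34 = 0.000428
  k=1: C(34,1)·0.204^1·0.796^33 = 0.003726
  k=2: C(34,2)·0.204^2·0.796^32 = 0.015756
  k=3: C(34,3)·0.204^3·0.796^31 = 0.043071
  k=4: C(34,4)·0.204^4·0.796^30 = 0.085547
1 − 0.148528 = 0.851472

0.8515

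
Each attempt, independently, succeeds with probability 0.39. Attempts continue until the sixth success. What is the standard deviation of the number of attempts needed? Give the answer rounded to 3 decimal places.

Y = total attempts until the sixth success; negative binomial with r=6, p=0.39.
SD(Y) = √[r(1−p)/p²] = √(24.06312) = 4.90542

4.905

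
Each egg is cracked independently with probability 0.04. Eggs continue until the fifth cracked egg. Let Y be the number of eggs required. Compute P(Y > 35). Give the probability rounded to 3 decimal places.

0.988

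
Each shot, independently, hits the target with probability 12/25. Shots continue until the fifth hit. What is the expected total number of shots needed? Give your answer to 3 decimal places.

Y = total shots until the fifth success; negative binomial with r=5, p=0.48.
E[Y] = r / p = 5 / 0.48 = 10.41667

10.417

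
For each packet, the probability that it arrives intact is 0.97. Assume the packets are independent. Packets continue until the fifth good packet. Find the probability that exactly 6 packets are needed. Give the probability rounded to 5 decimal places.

Y = trial on which the fifth success occurs; negative binomial, r=5, p=0.97.
P(Y=6) = C(5,4) · p^5 · (1−p)^1
= 5 · 0.85873 · 0.03 = 0.1288101

0.12881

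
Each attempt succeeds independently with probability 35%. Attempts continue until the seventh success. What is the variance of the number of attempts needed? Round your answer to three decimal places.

37.143

Y = total attempts until the seventh success; negative binomial with r=7, p=0.35.
Var(Y) = r(1−p)/p² = 7·0.65 / 0.35² = 37.14286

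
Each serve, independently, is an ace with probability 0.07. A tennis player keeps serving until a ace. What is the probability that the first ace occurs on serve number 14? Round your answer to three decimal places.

Geometric (trials to first success), p = 0.07.
P(Y = 14) = (1−p)^13 · p = 0.38929 · 0.07 = 0.02725

0.027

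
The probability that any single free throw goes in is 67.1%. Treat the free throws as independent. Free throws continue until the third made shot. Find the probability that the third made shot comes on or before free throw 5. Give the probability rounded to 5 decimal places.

0.79650

Finishing within 5 free throws ⇔ at least 3 successes in the first 5. With X ~ Binomial(5, 0.671), P(Y ≤ 5) = 1 − P(X ≤ 2).
  k=0: C(5,0)·0.671^0·0.329^5 = 0.0038546
  k=1: C(5,1)·0.671^1·0.329^4 = 0.0393076
  k=2: C(5,2)·0.671^2·0.329^3 = 0.1603366
1 − 0.2034988 = 0.7965012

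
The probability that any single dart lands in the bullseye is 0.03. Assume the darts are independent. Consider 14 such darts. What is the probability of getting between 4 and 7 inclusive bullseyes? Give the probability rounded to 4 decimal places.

0.0006

X ~ Binomial(14, 0.03); P(4 ≤ X ≤ 7) = Σ C(14,k) p^k (1−p)^(14−k) over k:
  k=4: C(14,4)·0.03^4·0.97^10 = 0.000598
  k=5: C(14,5)·0.03^5·0.97^9 = 0.000037
  k=6: C(14,6)·0.03^6·0.97^8 = 0.000002
  k=7: C(14,7)·0.03^7·0.97^7 = 0.000000
Total = 0.000637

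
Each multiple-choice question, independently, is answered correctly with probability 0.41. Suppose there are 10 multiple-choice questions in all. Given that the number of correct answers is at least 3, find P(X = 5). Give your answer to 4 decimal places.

X ~ Binomial(10, 0.41). Want P(X=5 | X≥3) = P(X=5) / P(X≥3).
P(X=5) = C(10,5)·0.41^5·0.59^5 = 0.208728
P(X≥3) = 1 − 0.005111 − 0.035518 − 0.111070 = 0.848301
Ratio = 0.208728 / 0.848301 = 0.246054

0.2461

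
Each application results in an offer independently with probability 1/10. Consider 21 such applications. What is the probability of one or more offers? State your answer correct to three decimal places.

P(at least one) = 1 − P(none) = 1 − (1 − 0.10)^21
= 1 − 0.10942 = 0.89058

0.891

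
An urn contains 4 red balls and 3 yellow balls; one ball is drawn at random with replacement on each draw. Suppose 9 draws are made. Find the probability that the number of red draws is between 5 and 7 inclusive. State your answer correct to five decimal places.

X ~ Binomial(9, 0.571429); P(5 ≤ X ≤ 7) = Σ C(9,k) p^k (1−p)^(9−k) over k:
  k=5: C(9,5)·0.571429^5·0.428571^4 = 0.2589841
  k=6: C(9,6)·0.571429^6·0.428571^3 = 0.2302081
  k=7: C(9,7)·0.571429^7·0.428571^2 = 0.1315475
Total = 0.6207398

0.62074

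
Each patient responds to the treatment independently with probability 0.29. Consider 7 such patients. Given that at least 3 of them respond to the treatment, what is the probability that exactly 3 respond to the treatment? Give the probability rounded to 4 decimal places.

X ~ Binomial(7, 0.29). Want P(X=3 | X≥3) = P(X=3) / P(X≥3).
P(X=3) = C(7,3)·0.29^3·0.71^4 = 0.216918
P(X≥3) = 1 − 0.090951 − 0.260044 − 0.318645 = 0.330360
Ratio = 0.216918 / 0.330360 = 0.656610

0.6566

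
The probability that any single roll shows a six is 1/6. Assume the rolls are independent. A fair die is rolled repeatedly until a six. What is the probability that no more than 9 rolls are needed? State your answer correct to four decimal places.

0.8062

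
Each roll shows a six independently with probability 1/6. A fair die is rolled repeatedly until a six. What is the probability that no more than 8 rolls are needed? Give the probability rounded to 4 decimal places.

Y = number of rolls to the first success; geometric, p = 0.166667.
P(Y ≤ 8) = 1 − (1−p)^8 = 1 − 0.232568 = 0.767432

0.7674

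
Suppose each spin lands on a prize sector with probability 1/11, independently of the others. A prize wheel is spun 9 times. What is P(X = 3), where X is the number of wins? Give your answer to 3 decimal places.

0.036

X ~ Binomial(n=9, p=0.090909).
P(X=3) = C(9,3) · p^3 · (1−p)^6
= 84 · 0.00075131 · 0.56447 = 0.03562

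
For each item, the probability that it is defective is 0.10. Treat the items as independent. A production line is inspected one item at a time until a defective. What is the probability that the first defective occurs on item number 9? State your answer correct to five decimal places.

0.04305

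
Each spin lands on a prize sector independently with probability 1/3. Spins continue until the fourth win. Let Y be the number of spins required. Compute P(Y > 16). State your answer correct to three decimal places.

Needing more than 16 spins ⇔ fewer than 4 successes in the first 16. With X ~ Binomial(16, 0.333333), P(Y > 16) = P(X ≤ 3).
  k=0: C(16,0)·0.333333^0·0.666667^16 = 0.00152
  k=1: C(16,1)·0.333333^1·0.666667^15 = 0.01218
  k=2: C(16,2)·0.333333^2·0.666667^14 = 0.04567
  k=3: C(16,3)·0.333333^3·0.666667^13 = 0.10657
P(X ≤ 3) = 0.16595

0.166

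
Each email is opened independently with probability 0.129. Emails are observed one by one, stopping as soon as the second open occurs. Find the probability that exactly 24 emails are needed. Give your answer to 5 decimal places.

0.01834

Y = trial on which the second success occurs; negative binomial, r=2, p=0.129.
P(Y=24) = C(23,1) · p^2 · (1−p)^22
= 23 · 0.016641 · 0.047907 = 0.0183361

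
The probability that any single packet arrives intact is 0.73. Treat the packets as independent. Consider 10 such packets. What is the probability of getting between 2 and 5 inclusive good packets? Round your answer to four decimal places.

0.1036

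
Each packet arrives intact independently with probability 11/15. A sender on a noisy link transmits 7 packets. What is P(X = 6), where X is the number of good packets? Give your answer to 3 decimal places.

X ~ Binomial(n=7, p=0.733333).
P(X=6) = C(7,6) · p^6 · (1−p)^1
= 7 · 0.15553 · 0.26667 = 0.29032

0.290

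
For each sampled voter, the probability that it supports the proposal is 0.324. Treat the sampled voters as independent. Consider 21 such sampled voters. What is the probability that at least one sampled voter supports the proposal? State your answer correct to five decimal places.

P(at least one) = 1 − P(none) = 1 − (1 − 0.324)^21
= 1 − 0.0002685 = 0.9997315

0.99973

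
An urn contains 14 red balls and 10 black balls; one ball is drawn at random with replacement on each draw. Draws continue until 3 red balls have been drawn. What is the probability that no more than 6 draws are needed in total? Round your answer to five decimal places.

0.79697

Finishing within 6 draws ⇔ at least 3 successes in the first 6. With X ~ Binomial(6, 0.583333), P(Y ≤ 6) = 1 − P(X ≤ 2).
  k=0: C(6,0)·0.583333^0·0.416667^6 = 0.0052328
  k=1: C(6,1)·0.583333^1·0.416667^5 = 0.0439554
  k=2: C(6,2)·0.583333^2·0.416667^4 = 0.1538438
1 − 0.2030319 = 0.7969681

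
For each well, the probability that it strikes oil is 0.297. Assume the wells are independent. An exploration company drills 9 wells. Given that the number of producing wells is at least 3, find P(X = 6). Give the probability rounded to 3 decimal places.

X ~ Binomial(9, 0.297). Want P(X=6 | X≥3) = P(X=6) / P(X≥3).
P(X=6) = C(9,6)·0.297^6·0.703^3 = 0.02003
P(X≥3) = 1 − 0.04194 − 0.15946 − 0.26947 = 0.52914
Ratio = 0.02003 / 0.52914 = 0.03785

0.038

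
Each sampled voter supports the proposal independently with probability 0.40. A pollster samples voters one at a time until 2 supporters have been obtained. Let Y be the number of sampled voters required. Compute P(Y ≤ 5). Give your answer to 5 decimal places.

0.66304

Finishing within 5 sampled voters ⇔ at least 2 successes in the first 5. With X ~ Binomial(5, 0.40), P(Y ≤ 5) = 1 − P(X ≤ 1).
  k=0: C(5,0)·0.40^0·0.60^5 = 0.0777600
  k=1: C(5,1)·0.40^1·0.60^4 = 0.2592000
1 − 0.3369600 = 0.6630400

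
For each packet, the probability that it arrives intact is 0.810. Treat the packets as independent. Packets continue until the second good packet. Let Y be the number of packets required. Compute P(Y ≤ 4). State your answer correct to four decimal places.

Finishing within 4 packets ⇔ at least 2 successes in the first 4. With X ~ Binomial(4, 0.81), P(Y ≤ 4) = 1 − P(X ≤ 1).
  k=0: C(4,0)·0.81^0·0.19^4 = 0.001303
  k=1: C(4,1)·0.81^1·0.19^3 = 0.022223
1 − 0.023526 = 0.976474

0.9765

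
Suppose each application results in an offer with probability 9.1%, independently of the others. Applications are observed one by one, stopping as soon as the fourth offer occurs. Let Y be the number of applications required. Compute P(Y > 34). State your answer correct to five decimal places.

0.62532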